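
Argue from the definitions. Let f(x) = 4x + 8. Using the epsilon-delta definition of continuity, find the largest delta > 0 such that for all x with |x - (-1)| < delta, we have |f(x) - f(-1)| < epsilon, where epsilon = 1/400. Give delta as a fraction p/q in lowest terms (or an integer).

We compute f(-1) = 4*(-1) + 8 = 4.
|f(x) - f(-1)| = |4x + 8 - (4)| = |4(x - (-1))| = 4|x - (-1)|.
We need 4|x - (-1)| < 1/400, i.e. |x - (-1)| < 1/400 / 4 = 1/1600.
So any delta <= 1/1600 works. Conversely, if delta > 1/1600, then x = -1 + 1/1600 satisfies |x - (-1)| = 1/1600 < delta but |f(x) - f(-1)| = 4 * 1/1600 = 1/400, which is not < 1/400; so no larger delta works.
Hence the largest such delta is 1/1600.

1/1600


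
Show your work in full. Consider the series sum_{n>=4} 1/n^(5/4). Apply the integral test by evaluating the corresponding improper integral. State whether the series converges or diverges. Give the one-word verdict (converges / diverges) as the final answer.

Let f(x) = x^(-5/4). Then f is positive, continuous, and decreasing on [4, infinity), so the integral test applies.
Compute the improper integral int_{4}^infinity f(x) dx:
  antiderivative F(x) = -4/x^(1/4).
  As x -> infinity, F(x) -> 0 (since p = 5/4 > 1).
  So int = F(infinity) - F(4) = 0 - (-2*sqrt(2)) = 2*sqrt(2).
  Finite, so by the integral test, the series converges.

converges


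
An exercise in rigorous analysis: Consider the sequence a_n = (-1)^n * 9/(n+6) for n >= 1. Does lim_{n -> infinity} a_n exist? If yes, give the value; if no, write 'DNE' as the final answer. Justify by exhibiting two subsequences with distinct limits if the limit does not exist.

Examine the behaviour of a_n along subsequences.
Even-n subsequence a_{2k} = 9/(2k+6) -> 0. Odd-n subsequence a_{2k+1} = -9/(2k+7) -> 0. Both tend to 0, which suggests the limit is 0; verify directly.
|a_n - 0| = 9/(n+6) < 9/n for every n >= 1.
Given epsilon > 0, choose a positive integer N > 9/epsilon. Then for all n >= N, |a_n| < 9/n <= 9/N < epsilon.
So by the definition of the limit, lim a_n exists and equals 0.

0


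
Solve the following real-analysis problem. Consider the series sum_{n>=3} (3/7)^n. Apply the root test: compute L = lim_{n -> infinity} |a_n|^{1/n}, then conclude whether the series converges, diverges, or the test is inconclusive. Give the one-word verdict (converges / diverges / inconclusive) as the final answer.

Let a_n denote the general term. Form |a_n|^(1/n) and simplify:
|a_n|^(1/n) = 3/7
Take the limit as n -> infinity: L = 3/7.
Since L = 3/7 < 1, the root test implies convergence.

converges


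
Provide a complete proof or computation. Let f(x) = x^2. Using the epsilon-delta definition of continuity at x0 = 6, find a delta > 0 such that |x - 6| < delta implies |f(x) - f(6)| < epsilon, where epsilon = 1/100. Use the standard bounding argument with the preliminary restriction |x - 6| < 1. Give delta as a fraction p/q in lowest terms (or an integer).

Factor: |x^2 - (6)^2| = |x - 6| * |x + 6|.
Impose |x - 6| < 1 first. Then |x + 6| = |(x - 6) + 2*(6)| <= |x - 6| + 2*|6| < 1 + 12 = 13.
So |x^2 - (6)^2| < delta * 13.
We need delta * 13 <= 1/100, i.e. delta <= 1/100/13 = 1/1300.
Since 1/1300 < 1, this is tighter than 1; take delta = 1/1300.
So delta = 1/1300 works.

1/1300


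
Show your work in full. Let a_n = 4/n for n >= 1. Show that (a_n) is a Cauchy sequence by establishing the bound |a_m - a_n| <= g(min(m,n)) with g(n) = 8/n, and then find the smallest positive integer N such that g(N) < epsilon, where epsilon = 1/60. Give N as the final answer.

For any m, n >= 1, by the triangle inequality:
|a_m - a_n| = |4/m - 4/n| <= 4*1/m + 4*1/n <= 8/min(m,n).
So g(n) = 8/n bounds the Cauchy difference. Since g(n) -> 0, (a_n) is Cauchy.
Now solve g(N) < 1/60: 8/N < 1/60 <=> N > 8 / (1/60) = 480.
The smallest integer strictly greater than 480 is N = 481.
Check: g(481) = 8/481 = 8/481 < 1/60; g(480) = 1/60 >= 1/60. So N = 481.

481


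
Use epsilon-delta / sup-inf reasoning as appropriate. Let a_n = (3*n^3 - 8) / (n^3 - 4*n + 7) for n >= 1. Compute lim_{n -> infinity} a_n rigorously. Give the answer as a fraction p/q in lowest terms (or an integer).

Divide numerator and denominator by n^3, the highest power:
numerator / n^3 = 3 - 8/n^3
denominator / n^3 = 1 - 4/n^2 + 7/n^3
As n -> infinity, all terms of the form c/n^k (k >= 1) tend to 0.
So numerator / n^3 -> 3 and denominator / n^3 -> 1.
Therefore lim a_n = 3.

3


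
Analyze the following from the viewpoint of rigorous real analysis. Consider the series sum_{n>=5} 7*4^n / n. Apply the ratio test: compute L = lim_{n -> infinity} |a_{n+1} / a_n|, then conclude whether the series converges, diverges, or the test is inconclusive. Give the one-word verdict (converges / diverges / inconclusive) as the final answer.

Let a_n denote the general term. Form the ratio a_{n+1}/a_n and simplify:
a_{n+1}/a_n = 4*n/(n + 1)
Take the limit as n -> infinity: L = 4.
Since L = 4 > 1 (or L = infinity), the ratio test implies the series diverges.

diverges


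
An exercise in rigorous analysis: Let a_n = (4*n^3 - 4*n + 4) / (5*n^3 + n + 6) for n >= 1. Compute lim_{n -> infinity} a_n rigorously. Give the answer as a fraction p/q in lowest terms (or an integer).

Divide numerator and denominator by n^3, the highest power:
numerator / n^3 = 4 - 4/n^2 + 4/n^3
denominator / n^3 = 5 + n^(-2) + 6/n^3
As n -> infinity, all terms of the form c/n^k (k >= 1) tend to 0.
So numerator / n^3 -> 4 and denominator / n^3 -> 5.
Therefore lim a_n = 4/5.

4/5


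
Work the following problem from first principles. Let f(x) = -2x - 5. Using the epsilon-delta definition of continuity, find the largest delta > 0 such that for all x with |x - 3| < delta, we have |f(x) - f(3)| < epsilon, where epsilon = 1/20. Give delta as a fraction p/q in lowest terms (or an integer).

We compute f(3) = -2*(3) - 5 = -11.
|f(x) - f(3)| = |-2x - 5 - (-11)| = |-2(x - 3)| = 2|x - 3|.
We need 2|x - 3| < 1/20, i.e. |x - 3| < 1/20 / 2 = 1/40.
So any delta <= 1/40 works. Conversely, if delta > 1/40, then x = 3 + 1/40 satisfies |x - 3| = 1/40 < delta but |f(x) - f(3)| = 2 * 1/40 = 1/20, which is not < 1/20; so no larger delta works.
Hence the largest such delta is 1/40.

1/40


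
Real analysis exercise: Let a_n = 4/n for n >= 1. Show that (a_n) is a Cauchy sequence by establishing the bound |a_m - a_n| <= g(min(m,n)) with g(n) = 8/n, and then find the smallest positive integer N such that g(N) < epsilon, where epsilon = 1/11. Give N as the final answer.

For any m, n >= 1, by the triangle inequality:
|a_m - a_n| = |4/m - 4/n| <= 4*1/m + 4*1/n <= 8/min(m,n).
So g(n) = 8/n bounds the Cauchy difference. Since g(n) -> 0, (a_n) is Cauchy.
Now solve g(N) < 1/11: 8/N < 1/11 <=> N > 8 / (1/11) = 88.
The smallest integer strictly greater than 88 is N = 89.
Check: g(89) = 8/89 = 8/89 < 1/11; g(88) = 1/11 >= 1/11. So N = 89.

89


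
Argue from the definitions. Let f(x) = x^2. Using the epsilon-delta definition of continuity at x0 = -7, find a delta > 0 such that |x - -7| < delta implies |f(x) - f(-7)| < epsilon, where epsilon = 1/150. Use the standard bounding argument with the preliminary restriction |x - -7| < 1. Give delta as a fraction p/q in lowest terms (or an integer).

Factor: |x^2 - (-7)^2| = |x - -7| * |x + -7|.
Impose |x - -7| < 1 first. Then |x + -7| = |(x - -7) + 2*(-7)| <= |x - -7| + 2*|-7| < 1 + 14 = 15.
So |x^2 - (-7)^2| < delta * 15.
We need delta * 15 <= 1/150, i.e. delta <= 1/150/15 = 1/2250.
Since 1/2250 < 1, this is tighter than 1; take delta = 1/2250.
So delta = 1/2250 works.

1/2250


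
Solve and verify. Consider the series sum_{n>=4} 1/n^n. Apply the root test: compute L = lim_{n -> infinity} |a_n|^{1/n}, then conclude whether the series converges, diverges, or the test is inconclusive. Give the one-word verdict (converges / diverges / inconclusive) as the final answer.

Let a_n denote the general term. Form |a_n|^(1/n) and simplify:
|a_n|^(1/n) = 1/n
Take the limit as n -> infinity: L = 0.
Since L = 0 < 1, the root test implies convergence.

converges


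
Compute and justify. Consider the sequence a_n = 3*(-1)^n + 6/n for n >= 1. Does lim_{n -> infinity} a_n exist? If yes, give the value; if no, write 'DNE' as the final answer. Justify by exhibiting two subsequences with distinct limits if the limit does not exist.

Examine the behaviour of a_n along subsequences.
a_{2k} = 3 + 6/(2k) -> 3. a_{2k+1} = -3 + 6/(2k+1) -> -3.
Since these two subsequential limits are 3 and -3, distinct, the full sequence cannot converge (a convergent sequence has all subsequences tending to the same limit). So lim a_n does not exist.

DNE


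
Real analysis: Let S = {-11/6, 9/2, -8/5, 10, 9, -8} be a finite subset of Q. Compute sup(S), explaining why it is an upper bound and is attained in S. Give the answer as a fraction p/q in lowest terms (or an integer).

S is finite, so sup(S) = max(S).
Sorted decreasing:
10, 9, 9/2, -8/5, -11/6, -8
The extremum is 10.
For every x in S, x <= 10. And 10 is in S, so it is attained.
Therefore sup(S) = 10.

10


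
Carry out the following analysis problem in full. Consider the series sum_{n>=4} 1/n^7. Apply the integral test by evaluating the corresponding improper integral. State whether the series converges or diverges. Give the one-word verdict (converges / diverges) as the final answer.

Let f(x) = x^(-7). Then f is positive, continuous, and decreasing on [4, infinity), so the integral test applies.
Compute the improper integral int_{4}^infinity f(x) dx:
  antiderivative F(x) = -1/(6*x^6).
  As x -> infinity, F(x) -> 0 (since p = 7 > 1).
  So int = F(infinity) - F(4) = 0 - (-1/24576) = 1/24576.
  Finite, so by the integral test, the series converges.

converges


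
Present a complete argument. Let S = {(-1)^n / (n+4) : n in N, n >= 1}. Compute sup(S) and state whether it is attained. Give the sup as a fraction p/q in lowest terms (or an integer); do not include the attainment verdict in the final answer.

Analysis:
- Values: -1/5, 1/6, -1/7, 1/8, -1/9, ...
- Positive terms (even n): 1/(2+4), 1/(4+4), ... decreasing -> max = 1/6 (n=2).
- Negative terms (odd n): -1/(1+4), -1/(3+4), ... increasing -> min = -1/5 (n=1).
- So sup = 1/6 (attained at n=2); inf = -1/5 (attained at n=1).
Conclusion: sup(S) = 1/6, attained in S.

1/6


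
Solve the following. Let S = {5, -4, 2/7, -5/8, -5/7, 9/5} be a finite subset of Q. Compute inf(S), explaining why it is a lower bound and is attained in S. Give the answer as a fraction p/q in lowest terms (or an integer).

S is finite, so inf(S) = min(S).
Sorted increasing:
-4, -5/7, -5/8, 2/7, 9/5, 5
The extremum is -4.
For every x in S, x >= -4. And -4 is in S, so it is attained.
Therefore inf(S) = -4.

-4


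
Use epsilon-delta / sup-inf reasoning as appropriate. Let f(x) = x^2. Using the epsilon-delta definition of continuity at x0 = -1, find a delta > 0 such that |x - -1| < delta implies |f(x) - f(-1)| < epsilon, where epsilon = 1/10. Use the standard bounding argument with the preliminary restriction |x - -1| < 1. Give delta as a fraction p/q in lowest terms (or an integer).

Factor: |x^2 - (-1)^2| = |x - -1| * |x + -1|.
Impose |x - -1| < 1 first. Then |x + -1| = |(x - -1) + 2*(-1)| <= |x - -1| + 2*|-1| < 1 + 2 = 3.
So |x^2 - (-1)^2| < delta * 3.
We need delta * 3 <= 1/10, i.e. delta <= 1/10/3 = 1/30.
Since 1/30 < 1, this is tighter than 1; take delta = 1/30.
So delta = 1/30 works.

1/30


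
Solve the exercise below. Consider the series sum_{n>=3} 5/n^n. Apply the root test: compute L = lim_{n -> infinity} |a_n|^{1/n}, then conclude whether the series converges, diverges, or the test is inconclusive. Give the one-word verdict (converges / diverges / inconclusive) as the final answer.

Let a_n denote the general term. Form |a_n|^(1/n) and simplify:
|a_n|^(1/n) = 5^(1/n)/n
Take the limit as n -> infinity: L = 0.
Since L = 0 < 1, the root test implies convergence.

converges


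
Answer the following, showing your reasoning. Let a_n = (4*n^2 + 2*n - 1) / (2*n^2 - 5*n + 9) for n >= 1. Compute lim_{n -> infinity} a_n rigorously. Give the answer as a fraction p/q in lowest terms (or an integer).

Divide numerator and denominator by n^2, the highest power:
numerator / n^2 = 4 + 2/n - 1/n^2
denominator / n^2 = 2 - 5/n + 9/n^2
As n -> infinity, all terms of the form c/n^k (k >= 1) tend to 0.
So numerator / n^2 -> 4 and denominator / n^2 -> 2.
Therefore lim a_n = 2.

2


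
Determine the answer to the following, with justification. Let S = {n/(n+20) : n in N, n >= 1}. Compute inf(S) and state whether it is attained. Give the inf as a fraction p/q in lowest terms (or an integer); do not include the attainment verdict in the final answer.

Analysis:
- Values: 1/21, 1/11, 3/23, 1/6, ... strictly increasing.
- Minimum is 1/21 (n=1); inf = 1/21 (attained).
- n/(n+20) = 1 - 20/(n+20) -> 1 from below as n -> infinity, and never equals 1.
- So sup = 1 (not attained).
Conclusion: inf(S) = 1/21, attained in S.

1/21


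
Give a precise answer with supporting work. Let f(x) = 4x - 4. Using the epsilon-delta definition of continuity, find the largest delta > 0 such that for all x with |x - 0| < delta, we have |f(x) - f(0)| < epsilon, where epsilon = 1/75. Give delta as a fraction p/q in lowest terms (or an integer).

We compute f(0) = 4*(0) - 4 = -4.
|f(x) - f(0)| = |4x - 4 - (-4)| = |4(x - 0)| = 4|x - 0|.
We need 4|x - 0| < 1/75, i.e. |x - 0| < 1/75 / 4 = 1/300.
So any delta <= 1/300 works. Conversely, if delta > 1/300, then x = 0 + 1/300 satisfies |x - 0| = 1/300 < delta but |f(x) - f(0)| = 4 * 1/300 = 1/75, which is not < 1/75; so no larger delta works.
Hence the largest such delta is 1/300.

1/300


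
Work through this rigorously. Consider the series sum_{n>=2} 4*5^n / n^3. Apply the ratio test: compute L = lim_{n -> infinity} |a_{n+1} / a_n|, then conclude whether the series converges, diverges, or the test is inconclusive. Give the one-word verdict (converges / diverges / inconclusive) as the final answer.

Let a_n denote the general term. Form the ratio a_{n+1}/a_n and simplify:
a_{n+1}/a_n = 5*n^3/(n + 1)^3
Take the limit as n -> infinity: L = 5.
Since L = 5 > 1 (or L = infinity), the ratio test implies the series diverges.

diverges


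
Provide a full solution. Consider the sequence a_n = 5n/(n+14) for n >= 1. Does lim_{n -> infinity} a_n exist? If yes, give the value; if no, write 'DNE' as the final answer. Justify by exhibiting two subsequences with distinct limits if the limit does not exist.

Examine the behaviour of a_n along subsequences.
Even-n subsequence a_{2k} = 5(2k)/(2k+14) -> 5. Odd-n subsequence a_{2k+1} = 5(2k+1)/(2k+15) -> 5. Both tend to 5, which suggests the limit is 5; verify directly.
|a_n - 5| = |5n - 5(n+14)| / (n+14) = 70/(n+14) < 70/n for every n >= 1.
Given epsilon > 0, choose a positive integer N > 70/epsilon. Then for all n >= N, |a_n - 5| < 70/n <= 70/N < epsilon.
So by the definition of the limit, lim a_n exists and equals 5.

5


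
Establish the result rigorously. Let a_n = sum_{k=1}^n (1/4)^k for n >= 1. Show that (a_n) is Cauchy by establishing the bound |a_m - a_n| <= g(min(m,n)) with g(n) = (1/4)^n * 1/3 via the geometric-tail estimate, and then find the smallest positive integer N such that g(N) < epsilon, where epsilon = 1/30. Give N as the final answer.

For m > n >= 1: |a_m - a_n| = sum_{k=n+1}^m (1/4)^k < sum_{k=n+1}^infinity (1/4)^k = (1/4)^(n+1) / (1 - 1/4) = (1/4)^n * (1/4) * (4/3) = (1/4)^n * 1/3.
So g(n) = (1/4)^n / 3. Since g(n) -> 0, (a_n) is Cauchy.
Now solve g(N) < 1/30: (1/4)^N / 3 < 1/30 <=> 4^N > 1 / (3 * 1/30) = 10.
Check powers of 4: 4^1 = 4 <= 10, 4^2 = 16 > 10.
So the smallest such N is 2. Check: g(2) = 1/(3 * 16) = 1/48 < 1/30.

2


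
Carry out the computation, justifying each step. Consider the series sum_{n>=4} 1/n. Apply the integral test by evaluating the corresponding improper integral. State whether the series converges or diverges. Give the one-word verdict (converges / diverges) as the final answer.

Let f(x) = 1/x. Then f is positive, continuous, and decreasing on [4, infinity), so the integral test applies.
Compute the improper integral int_{4}^infinity f(x) dx:
  antiderivative F(x) = log(x).
  As x -> infinity, log(x) -> infinity.
  So int = infinity - log(4) = infinity. By the integral test, the series diverges.

diverges


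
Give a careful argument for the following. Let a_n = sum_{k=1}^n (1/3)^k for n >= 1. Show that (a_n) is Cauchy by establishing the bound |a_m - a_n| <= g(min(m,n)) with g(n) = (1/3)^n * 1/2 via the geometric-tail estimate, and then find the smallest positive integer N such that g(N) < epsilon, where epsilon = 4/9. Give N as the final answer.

For m > n >= 1: |a_m - a_n| = sum_{k=n+1}^m (1/3)^k < sum_{k=n+1}^infinity (1/3)^k = (1/3)^(n+1) / (1 - 1/3) = (1/3)^n * (1/3) * (3/2) = (1/3)^n * 1/2.
So g(n) = (1/3)^n / 2. Since g(n) -> 0, (a_n) is Cauchy.
Now solve g(N) < 4/9: (1/3)^N / 2 < 4/9 <=> 3^N > 1 / (2 * 4/9) = 9/8.
Check powers of 3: 3^0 = 1 <= 9/8, 3^1 = 3 > 9/8.
So the smallest such N is 1. Check: g(1) = 1/(2 * 3) = 1/6 < 4/9.

1


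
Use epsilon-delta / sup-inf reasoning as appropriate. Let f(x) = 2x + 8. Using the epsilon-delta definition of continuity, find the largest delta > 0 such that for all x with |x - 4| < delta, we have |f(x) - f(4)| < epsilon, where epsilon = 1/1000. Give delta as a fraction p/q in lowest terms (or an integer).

We compute f(4) = 2*(4) + 8 = 16.
|f(x) - f(4)| = |2x + 8 - (16)| = |2(x - 4)| = 2|x - 4|.
We need 2|x - 4| < 1/1000, i.e. |x - 4| < 1/1000 / 2 = 1/2000.
So any delta <= 1/2000 works. Conversely, if delta > 1/2000, then x = 4 + 1/2000 satisfies |x - 4| = 1/2000 < delta but |f(x) - f(4)| = 2 * 1/2000 = 1/1000, which is not < 1/1000; so no larger delta works.
Hence the largest such delta is 1/2000.

1/2000


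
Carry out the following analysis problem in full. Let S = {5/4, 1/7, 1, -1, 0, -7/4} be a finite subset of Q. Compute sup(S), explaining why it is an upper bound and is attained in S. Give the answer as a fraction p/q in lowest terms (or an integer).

S is finite, so sup(S) = max(S).
Sorted decreasing:
5/4, 1, 1/7, 0, -1, -7/4
The extremum is 5/4.
For every x in S, x <= 5/4. And 5/4 is in S, so it is attained.
Therefore sup(S) = 5/4.

5/4


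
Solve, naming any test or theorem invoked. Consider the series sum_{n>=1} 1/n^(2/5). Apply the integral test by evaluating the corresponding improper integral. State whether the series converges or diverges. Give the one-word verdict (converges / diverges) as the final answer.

Let f(x) = x^(-2/5). Then f is positive, continuous, and decreasing on [1, infinity), so the integral test applies.
Compute the improper integral int_{1}^infinity f(x) dx:
  antiderivative F(x) = 5*x^(3/5)/3.
  As x -> infinity, F(x) -> infinity (since p = 2/5 < 1).
  So the integral diverges. By the integral test, the series diverges.

diverges


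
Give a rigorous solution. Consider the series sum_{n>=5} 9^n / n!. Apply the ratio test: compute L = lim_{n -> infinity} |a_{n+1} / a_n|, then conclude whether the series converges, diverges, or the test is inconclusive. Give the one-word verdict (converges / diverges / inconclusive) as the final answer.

Let a_n denote the general term. Form the ratio a_{n+1}/a_n and simplify:
a_{n+1}/a_n = 9/(n + 1)
Take the limit as n -> infinity: L = 0.
Since L = 0 < 1, the ratio test implies the series converges.

converges


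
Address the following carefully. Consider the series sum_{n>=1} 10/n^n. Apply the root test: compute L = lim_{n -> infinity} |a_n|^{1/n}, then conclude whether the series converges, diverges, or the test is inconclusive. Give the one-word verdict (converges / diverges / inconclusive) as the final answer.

Let a_n denote the general term. Form |a_n|^(1/n) and simplify:
|a_n|^(1/n) = 10^(1/n)/n
Take the limit as n -> infinity: L = 0.
Since L = 0 < 1, the root test implies convergence.

converges


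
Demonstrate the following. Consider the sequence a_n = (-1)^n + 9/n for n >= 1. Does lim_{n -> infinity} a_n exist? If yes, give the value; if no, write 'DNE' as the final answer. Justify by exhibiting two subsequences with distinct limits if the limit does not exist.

Examine the behaviour of a_n along subsequences.
a_{2k} = 1 + 9/(2k) -> 1. a_{2k+1} = -1 + 9/(2k+1) -> -1.
Since these two subsequential limits are 1 and -1, distinct, the full sequence cannot converge (a convergent sequence has all subsequences tending to the same limit). So lim a_n does not exist.

DNE


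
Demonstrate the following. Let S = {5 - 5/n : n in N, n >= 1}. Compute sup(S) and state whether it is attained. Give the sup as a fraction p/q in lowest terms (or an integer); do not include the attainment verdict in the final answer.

Analysis:
- Values: 0, 5/2, 10/3, 15/4, ... strictly increasing.
- Minimum is 0 (n=1); inf = 0 (attained).
- 5 - 5/n -> 5 from below; sup = 5, not attained.
Conclusion: sup(S) = 5, not attained in S.

5


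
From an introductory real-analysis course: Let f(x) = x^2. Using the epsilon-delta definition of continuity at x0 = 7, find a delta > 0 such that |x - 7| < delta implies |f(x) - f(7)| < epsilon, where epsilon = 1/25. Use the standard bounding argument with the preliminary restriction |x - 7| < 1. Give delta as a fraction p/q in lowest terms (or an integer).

Factor: |x^2 - (7)^2| = |x - 7| * |x + 7|.
Impose |x - 7| < 1 first. Then |x + 7| = |(x - 7) + 2*(7)| <= |x - 7| + 2*|7| < 1 + 14 = 15.
So |x^2 - (7)^2| < delta * 15.
We need delta * 15 <= 1/25, i.e. delta <= 1/25/15 = 1/375.
Since 1/375 < 1, this is tighter than 1; take delta = 1/375.
So delta = 1/375 works.

1/375


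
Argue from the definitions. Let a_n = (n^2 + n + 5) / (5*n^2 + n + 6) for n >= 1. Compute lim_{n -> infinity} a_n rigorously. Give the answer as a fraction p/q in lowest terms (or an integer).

Divide numerator and denominator by n^2, the highest power:
numerator / n^2 = 1 + 1/n + 5/n^2
denominator / n^2 = 5 + 1/n + 6/n^2
As n -> infinity, all terms of the form c/n^k (k >= 1) tend to 0.
So numerator / n^2 -> 1 and denominator / n^2 -> 5.
Therefore lim a_n = 1/5.

1/5


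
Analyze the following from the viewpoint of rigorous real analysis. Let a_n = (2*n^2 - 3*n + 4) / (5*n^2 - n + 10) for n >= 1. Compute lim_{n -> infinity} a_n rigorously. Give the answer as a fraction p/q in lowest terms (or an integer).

Divide numerator and denominator by n^2, the highest power:
numerator / n^2 = 2 - 3/n + 4/n^2
denominator / n^2 = 5 - 1/n + 10/n^2
As n -> infinity, all terms of the form c/n^k (k >= 1) tend to 0.
So numerator / n^2 -> 2 and denominator / n^2 -> 5.
Therefore lim a_n = 2/5.

2/5


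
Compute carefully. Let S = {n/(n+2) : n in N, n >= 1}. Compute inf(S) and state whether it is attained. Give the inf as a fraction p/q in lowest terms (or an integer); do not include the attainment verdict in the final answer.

Analysis:
- Values: 1/3, 1/2, 3/5, 2/3, ... strictly increasing.
- Minimum is 1/3 (n=1); inf = 1/3 (attained).
- n/(n+2) = 1 - 2/(n+2) -> 1 from below as n -> infinity, and never equals 1.
- So sup = 1 (not attained).
Conclusion: inf(S) = 1/3, attained in S.

1/3


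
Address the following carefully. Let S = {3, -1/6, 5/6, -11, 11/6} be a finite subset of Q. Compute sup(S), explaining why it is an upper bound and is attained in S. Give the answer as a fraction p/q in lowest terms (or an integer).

S is finite, so sup(S) = max(S).
Sorted decreasing:
3, 11/6, 5/6, -1/6, -11
The extremum is 3.
For every x in S, x <= 3. And 3 is in S, so it is attained.
Therefore sup(S) = 3.

3


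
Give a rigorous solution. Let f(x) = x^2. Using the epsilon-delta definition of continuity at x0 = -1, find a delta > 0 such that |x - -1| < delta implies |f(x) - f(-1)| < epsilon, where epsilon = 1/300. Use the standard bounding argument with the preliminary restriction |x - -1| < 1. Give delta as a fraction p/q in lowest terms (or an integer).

Factor: |x^2 - (-1)^2| = |x - -1| * |x + -1|.
Impose |x - -1| < 1 first. Then |x + -1| = |(x - -1) + 2*(-1)| <= |x - -1| + 2*|-1| < 1 + 2 = 3.
So |x^2 - (-1)^2| < delta * 3.
We need delta * 3 <= 1/300, i.e. delta <= 1/300/3 = 1/900.
Since 1/900 < 1, this is tighter than 1; take delta = 1/900.
So delta = 1/900 works.

1/900


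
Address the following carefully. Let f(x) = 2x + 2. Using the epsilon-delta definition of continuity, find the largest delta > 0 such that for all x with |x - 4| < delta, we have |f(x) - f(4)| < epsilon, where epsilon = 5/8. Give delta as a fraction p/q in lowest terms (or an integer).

We compute f(4) = 2*(4) + 2 = 10.
|f(x) - f(4)| = |2x + 2 - (10)| = |2(x - 4)| = 2|x - 4|.
We need 2|x - 4| < 5/8, i.e. |x - 4| < 5/8 / 2 = 5/16.
So any delta <= 5/16 works. Conversely, if delta > 5/16, then x = 4 + 5/16 satisfies |x - 4| = 5/16 < delta but |f(x) - f(4)| = 2 * 5/16 = 5/8, which is not < 5/8; so no larger delta works.
Hence the largest such delta is 5/16.

5/16


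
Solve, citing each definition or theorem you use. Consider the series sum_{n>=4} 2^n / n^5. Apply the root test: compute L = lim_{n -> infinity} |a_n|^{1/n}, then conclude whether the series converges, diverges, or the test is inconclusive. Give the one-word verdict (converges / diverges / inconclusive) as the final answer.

Let a_n denote the general term. Form |a_n|^(1/n) and simplify:
|a_n|^(1/n) = 2/n^(5/n)
Take the limit as n -> infinity: L = 2.
Since L = 2 > 1, the root test implies divergence.

diverges


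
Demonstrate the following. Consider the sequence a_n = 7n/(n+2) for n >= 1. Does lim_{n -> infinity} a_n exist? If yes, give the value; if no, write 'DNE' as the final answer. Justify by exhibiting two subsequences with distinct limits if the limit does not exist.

Examine the behaviour of a_n along subsequences.
Even-n subsequence a_{2k} = 7(2k)/(2k+2) -> 7. Odd-n subsequence a_{2k+1} = 7(2k+1)/(2k+3) -> 7. Both tend to 7, which suggests the limit is 7; verify directly.
|a_n - 7| = |7n - 7(n+2)| / (n+2) = 14/(n+2) < 14/n for every n >= 1.
Given epsilon > 0, choose a positive integer N > 14/epsilon. Then for all n >= N, |a_n - 7| < 14/n <= 14/N < epsilon.
So by the definition of the limit, lim a_n exists and equals 7.

7


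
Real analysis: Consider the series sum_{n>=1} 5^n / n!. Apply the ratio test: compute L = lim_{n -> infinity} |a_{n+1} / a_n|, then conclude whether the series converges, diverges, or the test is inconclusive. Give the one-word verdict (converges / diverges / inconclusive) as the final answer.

Let a_n denote the general term. Form the ratio a_{n+1}/a_n and simplify:
a_{n+1}/a_n = 5/(n + 1)
Take the limit as n -> infinity: L = 0.
Since L = 0 < 1, the ratio test implies the series converges.

converges


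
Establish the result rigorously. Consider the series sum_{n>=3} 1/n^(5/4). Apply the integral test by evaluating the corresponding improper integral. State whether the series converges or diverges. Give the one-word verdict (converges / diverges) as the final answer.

Let f(x) = x^(-5/4). Then f is positive, continuous, and decreasing on [3, infinity), so the integral test applies.
Compute the improper integral int_{3}^infinity f(x) dx:
  antiderivative F(x) = -4/x^(1/4).
  As x -> infinity, F(x) -> 0 (since p = 5/4 > 1).
  So int = F(infinity) - F(3) = 0 - (-4*3^(3/4)/3) = 4*3^(3/4)/3.
  Finite, so by the integral test, the series converges.

converges


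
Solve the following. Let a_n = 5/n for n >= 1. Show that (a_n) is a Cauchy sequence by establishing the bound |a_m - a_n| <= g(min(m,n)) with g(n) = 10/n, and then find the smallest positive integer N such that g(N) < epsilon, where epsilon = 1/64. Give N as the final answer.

For any m, n >= 1, by the triangle inequality:
|a_m - a_n| = |5/m - 5/n| <= 5*1/m + 5*1/n <= 10/min(m,n).
So g(n) = 10/n bounds the Cauchy difference. Since g(n) -> 0, (a_n) is Cauchy.
Now solve g(N) < 1/64: 10/N < 1/64 <=> N > 10 / (1/64) = 640.
The smallest integer strictly greater than 640 is N = 641.
Check: g(641) = 10/641 = 10/641 < 1/64; g(640) = 1/64 >= 1/64. So N = 641.

641


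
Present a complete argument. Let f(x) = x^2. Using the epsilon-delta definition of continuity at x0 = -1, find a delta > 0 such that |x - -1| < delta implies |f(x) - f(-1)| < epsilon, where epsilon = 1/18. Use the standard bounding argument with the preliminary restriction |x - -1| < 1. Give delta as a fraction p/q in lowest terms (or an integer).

Factor: |x^2 - (-1)^2| = |x - -1| * |x + -1|.
Impose |x - -1| < 1 first. Then |x + -1| = |(x - -1) + 2*(-1)| <= |x - -1| + 2*|-1| < 1 + 2 = 3.
So |x^2 - (-1)^2| < delta * 3.
We need delta * 3 <= 1/18, i.e. delta <= 1/18/3 = 1/54.
Since 1/54 < 1, this is tighter than 1; take delta = 1/54.
So delta = 1/54 works.

1/54


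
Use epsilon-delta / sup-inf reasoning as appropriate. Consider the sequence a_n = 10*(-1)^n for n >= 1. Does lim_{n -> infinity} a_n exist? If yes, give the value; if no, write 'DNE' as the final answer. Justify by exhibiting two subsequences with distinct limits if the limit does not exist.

Examine the behaviour of a_n along subsequences.
Even-n subsequence a_{2k} = 10 -> 10. Odd-n subsequence a_{2k+1} = -10 -> -10.
Since these two subsequential limits are 10 and -10, distinct, the full sequence cannot converge (a convergent sequence has all subsequences tending to the same limit). So lim a_n does not exist.

DNE


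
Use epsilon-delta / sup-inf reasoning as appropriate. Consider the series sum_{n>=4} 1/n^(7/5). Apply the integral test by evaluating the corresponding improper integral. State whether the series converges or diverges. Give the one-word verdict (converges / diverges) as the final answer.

Let f(x) = x^(-7/5). Then f is positive, continuous, and decreasing on [4, infinity), so the integral test applies.
Compute the improper integral int_{4}^infinity f(x) dx:
  antiderivative F(x) = -5/(2*x^(2/5)).
  As x -> infinity, F(x) -> 0 (since p = 7/5 > 1).
  So int = F(infinity) - F(4) = 0 - (-5*2^(1/5)/4) = 5*2^(1/5)/4.
  Finite, so by the integral test, the series converges.

converges


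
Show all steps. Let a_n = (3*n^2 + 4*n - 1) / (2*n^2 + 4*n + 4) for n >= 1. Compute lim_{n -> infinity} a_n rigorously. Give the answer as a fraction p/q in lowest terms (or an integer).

Divide numerator and denominator by n^2, the highest power:
numerator / n^2 = 3 + 4/n - 1/n^2
denominator / n^2 = 2 + 4/n + 4/n^2
As n -> infinity, all terms of the form c/n^k (k >= 1) tend to 0.
So numerator / n^2 -> 3 and denominator / n^2 -> 2.
Therefore lim a_n = 3/2.

3/2


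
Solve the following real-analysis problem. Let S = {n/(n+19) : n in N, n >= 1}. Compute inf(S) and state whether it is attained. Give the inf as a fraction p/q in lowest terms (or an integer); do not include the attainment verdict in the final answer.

Analysis:
- Values: 1/20, 2/21, 3/22, 4/23, ... strictly increasing.
- Minimum is 1/20 (n=1); inf = 1/20 (attained).
- n/(n+19) = 1 - 19/(n+19) -> 1 from below as n -> infinity, and never equals 1.
- So sup = 1 (not attained).
Conclusion: inf(S) = 1/20, attained in S.

1/20


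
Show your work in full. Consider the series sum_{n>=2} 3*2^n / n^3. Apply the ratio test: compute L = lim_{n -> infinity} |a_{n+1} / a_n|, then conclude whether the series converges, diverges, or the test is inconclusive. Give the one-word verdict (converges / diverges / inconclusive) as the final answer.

Let a_n denote the general term. Form the ratio a_{n+1}/a_n and simplify:
a_{n+1}/a_n = 2*n^3/(n + 1)^3
Take the limit as n -> infinity: L = 2.
Since L = 2 > 1 (or L = infinity), the ratio test implies the series diverges.

diverges


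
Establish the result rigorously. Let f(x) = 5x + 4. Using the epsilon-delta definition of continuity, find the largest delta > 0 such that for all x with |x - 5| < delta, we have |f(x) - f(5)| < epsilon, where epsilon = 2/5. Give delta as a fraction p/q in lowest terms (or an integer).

We compute f(5) = 5*(5) + 4 = 29.
|f(x) - f(5)| = |5x + 4 - (29)| = |5(x - 5)| = 5|x - 5|.
We need 5|x - 5| < 2/5, i.e. |x - 5| < 2/5 / 5 = 2/25.
So any delta <= 2/25 works. Conversely, if delta > 2/25, then x = 5 + 2/25 satisfies |x - 5| = 2/25 < delta but |f(x) - f(5)| = 5 * 2/25 = 2/5, which is not < 2/5; so no larger delta works.
Hence the largest such delta is 2/25.

2/25


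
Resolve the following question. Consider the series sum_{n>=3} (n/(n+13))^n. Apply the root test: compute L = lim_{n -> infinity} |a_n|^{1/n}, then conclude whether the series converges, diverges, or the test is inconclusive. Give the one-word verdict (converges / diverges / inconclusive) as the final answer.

Let a_n denote the general term. Form |a_n|^(1/n) and simplify:
|a_n|^(1/n) = n/(n + 13)
Take the limit as n -> infinity: L = 1.
Since L = 1, the root test is inconclusive. (In fact a_n = (n/(n+13))^n -> e^(-13) != 0, so the nth-term test shows divergence; but the root test itself gives no conclusion.)

inconclusive


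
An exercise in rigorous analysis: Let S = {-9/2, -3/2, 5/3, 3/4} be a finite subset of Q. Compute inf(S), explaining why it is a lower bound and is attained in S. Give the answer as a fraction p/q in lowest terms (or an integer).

S is finite, so inf(S) = min(S).
Sorted increasing:
-9/2, -3/2, 3/4, 5/3
The extremum is -9/2.
For every x in S, x >= -9/2. And -9/2 is in S, so it is attained.
Therefore inf(S) = -9/2.

-9/2


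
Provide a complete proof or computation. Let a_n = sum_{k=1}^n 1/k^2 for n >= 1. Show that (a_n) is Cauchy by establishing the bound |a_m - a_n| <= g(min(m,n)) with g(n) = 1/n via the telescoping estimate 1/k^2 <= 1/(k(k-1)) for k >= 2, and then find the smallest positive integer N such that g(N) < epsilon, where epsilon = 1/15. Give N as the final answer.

For m > n >= 1: |a_m - a_n| = sum_{k=n+1}^m 1/k^2.
Use 1/k^2 <= 1/(k(k-1)) = 1/(k-1) - 1/k for k >= 2:
sum_{k=n+1}^m 1/k^2 <= sum_{k=n+1}^m (1/(k-1) - 1/k) = 1/n - 1/m <= 1/n.
By symmetry the same bound holds with n,m swapped, so |a_m - a_n| <= 1/min(m,n) = g(min(m,n)). Since g(n) -> 0, (a_n) is Cauchy.
Now solve g(N) < 1/15: 1/N < 1/15 <=> N > 1/(1/15) = 15.
The smallest integer strictly greater than 15 is N = 16.
Check: g(16) = 1/16 < 1/15; g(15) = 1/15 >= 1/15. So N = 16.

16


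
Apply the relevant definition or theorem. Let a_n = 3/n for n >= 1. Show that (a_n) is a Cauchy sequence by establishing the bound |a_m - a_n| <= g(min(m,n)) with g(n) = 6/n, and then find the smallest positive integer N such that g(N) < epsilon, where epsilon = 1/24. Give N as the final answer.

For any m, n >= 1, by the triangle inequality:
|a_m - a_n| = |3/m - 3/n| <= 3*1/m + 3*1/n <= 6/min(m,n).
So g(n) = 6/n bounds the Cauchy difference. Since g(n) -> 0, (a_n) is Cauchy.
Now solve g(N) < 1/24: 6/N < 1/24 <=> N > 6 / (1/24) = 144.
The smallest integer strictly greater than 144 is N = 145.
Check: g(145) = 6/145 = 6/145 < 1/24; g(144) = 1/24 >= 1/24. So N = 145.

145


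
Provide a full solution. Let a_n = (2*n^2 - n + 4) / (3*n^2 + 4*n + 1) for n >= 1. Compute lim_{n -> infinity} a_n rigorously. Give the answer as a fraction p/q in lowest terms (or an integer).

Divide numerator and denominator by n^2, the highest power:
numerator / n^2 = 2 - 1/n + 4/n^2
denominator / n^2 = 3 + 4/n + n^(-2)
As n -> infinity, all terms of the form c/n^k (k >= 1) tend to 0.
So numerator / n^2 -> 2 and denominator / n^2 -> 3.
Therefore lim a_n = 2/3.

2/3


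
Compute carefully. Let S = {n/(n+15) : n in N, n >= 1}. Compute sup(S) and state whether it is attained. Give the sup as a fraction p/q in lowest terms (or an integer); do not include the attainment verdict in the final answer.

Analysis:
- Values: 1/16, 2/17, 1/6, 4/19, ... strictly increasing.
- Minimum is 1/16 (n=1); inf = 1/16 (attained).
- n/(n+15) = 1 - 15/(n+15) -> 1 from below as n -> infinity, and never equals 1.
- So sup = 1 (not attained).
Conclusion: sup(S) = 1, not attained in S.

1


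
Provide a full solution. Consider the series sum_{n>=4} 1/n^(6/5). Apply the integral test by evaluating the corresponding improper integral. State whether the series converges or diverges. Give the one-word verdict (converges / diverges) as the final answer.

Let f(x) = x^(-6/5). Then f is positive, continuous, and decreasing on [4, infinity), so the integral test applies.
Compute the improper integral int_{4}^infinity f(x) dx:
  antiderivative F(x) = -5/x^(1/5).
  As x -> infinity, F(x) -> 0 (since p = 6/5 > 1).
  So int = F(infinity) - F(4) = 0 - (-5*2^(3/5)/2) = 5*2^(3/5)/2.
  Finite, so by the integral test, the series converges.

converges


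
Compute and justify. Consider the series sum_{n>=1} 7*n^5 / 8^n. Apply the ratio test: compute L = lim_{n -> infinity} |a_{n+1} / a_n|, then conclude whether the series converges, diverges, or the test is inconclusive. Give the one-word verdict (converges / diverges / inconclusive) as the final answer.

Let a_n denote the general term. Form the ratio a_{n+1}/a_n and simplify:
a_{n+1}/a_n = (n + 1)^5/(8*n^5)
Take the limit as n -> infinity: L = 1/8.
Since L = 1/8 < 1, the ratio test implies the series converges.

converges


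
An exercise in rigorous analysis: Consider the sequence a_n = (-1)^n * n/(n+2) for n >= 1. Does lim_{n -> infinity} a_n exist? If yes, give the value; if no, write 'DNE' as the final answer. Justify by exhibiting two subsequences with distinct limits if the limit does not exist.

Examine the behaviour of a_n along subsequences.
a_{2k} = 2k/(2k+2) -> 1. a_{2k+1} = -(2k+1)/(2k+3) -> -1.
Since these two subsequential limits are 1 and -1, distinct, the full sequence cannot converge (a convergent sequence has all subsequences tending to the same limit). So lim a_n does not exist.

DNE


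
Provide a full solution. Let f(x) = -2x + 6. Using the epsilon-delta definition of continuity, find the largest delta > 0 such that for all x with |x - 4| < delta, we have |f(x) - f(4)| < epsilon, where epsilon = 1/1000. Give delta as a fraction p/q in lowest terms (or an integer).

We compute f(4) = -2*(4) + 6 = -2.
|f(x) - f(4)| = |-2x + 6 - (-2)| = |-2(x - 4)| = 2|x - 4|.
We need 2|x - 4| < 1/1000, i.e. |x - 4| < 1/1000 / 2 = 1/2000.
So any delta <= 1/2000 works. Conversely, if delta > 1/2000, then x = 4 + 1/2000 satisfies |x - 4| = 1/2000 < delta but |f(x) - f(4)| = 2 * 1/2000 = 1/1000, which is not < 1/1000; so no larger delta works.
Hence the largest such delta is 1/2000.

1/2000


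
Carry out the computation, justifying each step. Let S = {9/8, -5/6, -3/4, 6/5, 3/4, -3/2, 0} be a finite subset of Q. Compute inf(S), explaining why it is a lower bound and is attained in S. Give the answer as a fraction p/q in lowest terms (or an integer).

S is finite, so inf(S) = min(S).
Sorted increasing:
-3/2, -5/6, -3/4, 0, 3/4, 9/8, 6/5
The extremum is -3/2.
For every x in S, x >= -3/2. And -3/2 is in S, so it is attained.
Therefore inf(S) = -3/2.

-3/2


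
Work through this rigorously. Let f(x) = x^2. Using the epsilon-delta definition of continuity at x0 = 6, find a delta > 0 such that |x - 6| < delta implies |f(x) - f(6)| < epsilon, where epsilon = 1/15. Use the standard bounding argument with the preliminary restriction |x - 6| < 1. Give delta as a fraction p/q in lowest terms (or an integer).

Factor: |x^2 - (6)^2| = |x - 6| * |x + 6|.
Impose |x - 6| < 1 first. Then |x + 6| = |(x - 6) + 2*(6)| <= |x - 6| + 2*|6| < 1 + 12 = 13.
So |x^2 - (6)^2| < delta * 13.
We need delta * 13 <= 1/15, i.e. delta <= 1/15/13 = 1/195.
Since 1/195 < 1, this is tighter than 1; take delta = 1/195.
So delta = 1/195 works.

1/195


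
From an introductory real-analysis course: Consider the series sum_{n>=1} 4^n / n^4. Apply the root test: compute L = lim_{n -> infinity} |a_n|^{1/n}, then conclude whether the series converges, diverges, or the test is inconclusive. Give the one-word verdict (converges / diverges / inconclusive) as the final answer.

Let a_n denote the general term. Form |a_n|^(1/n) and simplify:
|a_n|^(1/n) = 4/n^(4/n)
Take the limit as n -> infinity: L = 4.
Since L = 4 > 1, the root test implies divergence.

diverges


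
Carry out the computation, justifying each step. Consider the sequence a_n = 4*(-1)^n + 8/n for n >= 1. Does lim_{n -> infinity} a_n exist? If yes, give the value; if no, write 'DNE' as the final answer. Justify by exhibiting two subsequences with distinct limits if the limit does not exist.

Examine the behaviour of a_n along subsequences.
a_{2k} = 4 + 8/(2k) -> 4. a_{2k+1} = -4 + 8/(2k+1) -> -4.
Since these two subsequential limits are 4 and -4, distinct, the full sequence cannot converge (a convergent sequence has all subsequences tending to the same limit). So lim a_n does not exist.

DNE
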